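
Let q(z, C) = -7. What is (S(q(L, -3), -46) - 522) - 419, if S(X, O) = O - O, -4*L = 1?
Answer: -941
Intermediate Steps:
L = -¼ (L = -¼*1 = -¼ ≈ -0.25000)
S(X, O) = 0
(S(q(L, -3), -46) - 522) - 419 = (0 - 522) - 419 = -522 - 419 = -941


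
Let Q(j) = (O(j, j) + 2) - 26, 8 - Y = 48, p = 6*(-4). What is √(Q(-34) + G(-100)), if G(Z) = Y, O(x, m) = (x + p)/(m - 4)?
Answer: I*√22553/19 ≈ 7.904*I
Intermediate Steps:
p = -24
Y = -40 (Y = 8 - 1*48 = 8 - 48 = -40)
O(x, m) = (-24 + x)/(-4 + m) (O(x, m) = (x - 24)/(m - 4) = (-24 + x)/(-4 + m))
G(Z) = -40
Q(j) = -24 + (-24 + j)/(-4 + j) (Q(j) = ((-24 + j)/(-4 + j) + 2) - 26 = (2 + (-24 + j)/(-4 + j)) - 26 = -24 + (-24 + j)/(-4 + j))
√(Q(-34) + G(-100)) = √((72 - 23*(-34))/(-4 - 34) - 40) = √((72 + 782)/(-38) - 40) = √(-1/38*854 - 40) = √(-427/19 - 40) = √(-1187/19) = I*√22553/19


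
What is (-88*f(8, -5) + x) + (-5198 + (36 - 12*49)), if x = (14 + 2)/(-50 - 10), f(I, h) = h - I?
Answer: -69094/15 ≈ -4606.3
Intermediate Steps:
x = -4/15 (x = 16/(-60) = 16*(-1/60) = -4/15 ≈ -0.26667)
(-88*f(8, -5) + x) + (-5198 + (36 - 12*49)) = (-88*(-5 - 1*8) - 4/15) + (-5198 + (36 - 12*49)) = (-88*(-5 - 8) - 4/15) + (-5198 + (36 - 588)) = (-88*(-13) - 4/15) + (-5198 - 552) = (1144 - 4/15) - 5750 = 17156/15 - 5750 = -69094/15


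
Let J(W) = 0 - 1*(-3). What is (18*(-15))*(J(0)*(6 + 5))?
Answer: -8910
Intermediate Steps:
J(W) = 3 (J(W) = 0 + 3 = 3)
(18*(-15))*(J(0)*(6 + 5)) = (18*(-15))*(3*(6 + 5)) = -810*11 = -270*33 = -8910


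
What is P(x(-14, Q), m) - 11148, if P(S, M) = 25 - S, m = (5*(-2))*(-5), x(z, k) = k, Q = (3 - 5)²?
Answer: -11127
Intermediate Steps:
Q = 4 (Q = (-2)² = 4)
m = 50 (m = -10*(-5) = 50)
P(x(-14, Q), m) - 11148 = (25 - 1*4) - 11148 = (25 - 4) - 11148 = 21 - 11148 = -11127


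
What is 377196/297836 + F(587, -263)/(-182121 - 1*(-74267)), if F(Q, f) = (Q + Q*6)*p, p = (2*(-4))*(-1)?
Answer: 3861454049/4015350493 ≈ 0.96167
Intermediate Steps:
p = 8 (p = -8*(-1) = 8)
F(Q, f) = 56*Q (F(Q, f) = (Q + Q*6)*8 = (Q + 6*Q)*8 = (7*Q)*8 = 56*Q)
377196/297836 + F(587, -263)/(-182121 - 1*(-74267)) = 377196/297836 + (56*587)/(-182121 - 1*(-74267)) = 377196*(1/297836) + 32872/(-182121 + 74267) = 94299/74459 + 32872/(-107854) = 94299/74459 + 32872*(-1/107854) = 94299/74459 - 16436/53927 = 3861454049/4015350493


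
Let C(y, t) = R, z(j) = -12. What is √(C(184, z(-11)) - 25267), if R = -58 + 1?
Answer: 2*I*√6331 ≈ 159.14*I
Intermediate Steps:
R = -57
C(y, t) = -57
√(C(184, z(-11)) - 25267) = √(-57 - 25267) = √(-25324) = 2*I*√6331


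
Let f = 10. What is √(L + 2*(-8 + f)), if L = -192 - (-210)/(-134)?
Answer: I*√850967/67 ≈ 13.768*I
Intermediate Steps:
L = -12969/67 (L = -192 - (-210)*(-1)/134 = -192 - 1*105/67 = -192 - 105/67 = -12969/67 ≈ -193.57)
√(L + 2*(-8 + f)) = √(-12969/67 + 2*(-8 + 10)) = √(-12969/67 + 2*2) = √(-12969/67 + 4) = √(-12701/67) = I*√850967/67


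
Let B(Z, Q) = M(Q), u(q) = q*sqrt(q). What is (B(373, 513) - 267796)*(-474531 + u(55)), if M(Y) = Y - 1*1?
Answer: 126834543804 - 14700620*sqrt(55) ≈ 1.2673e+11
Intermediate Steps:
u(q) = q**(3/2)
M(Y) = -1 + Y (M(Y) = Y - 1 = -1 + Y)
B(Z, Q) = -1 + Q
(B(373, 513) - 267796)*(-474531 + u(55)) = ((-1 + 513) - 267796)*(-474531 + 55**(3/2)) = (512 - 267796)*(-474531 + 55*sqrt(55)) = -267284*(-474531 + 55*sqrt(55)) = 126834543804 - 14700620*sqrt(55)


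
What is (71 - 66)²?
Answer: 25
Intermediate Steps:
(71 - 66)² = 5² = 25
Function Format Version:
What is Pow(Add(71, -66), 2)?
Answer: 25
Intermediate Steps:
Pow(Add(71, -66), 2) = Pow(5, 2) = 25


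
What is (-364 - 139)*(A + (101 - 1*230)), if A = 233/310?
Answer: 19997771/310 ≈ 64509.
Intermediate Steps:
A = 233/310 (A = 233*(1/310) = 233/310 ≈ 0.75161)
(-364 - 139)*(A + (101 - 1*230)) = (-364 - 139)*(233/310 + (101 - 1*230)) = -503*(233/310 + (101 - 230)) = -503*(233/310 - 129) = -503*(-39757/310) = 19997771/310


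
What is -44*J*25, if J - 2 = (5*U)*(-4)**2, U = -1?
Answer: 85800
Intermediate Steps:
J = -78 (J = 2 + (5*(-1))*(-4)**2 = 2 - 5*16 = 2 - 80 = -78)
-44*J*25 = -44*(-78)*25 = 3432*25 = 85800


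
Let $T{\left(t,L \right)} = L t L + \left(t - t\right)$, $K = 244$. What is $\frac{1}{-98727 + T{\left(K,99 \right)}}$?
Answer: $\frac{1}{2292717} \approx 4.3616 \cdot 10^{-7}$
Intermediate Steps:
$T{\left(t,L \right)} = t L^{2}$ ($T{\left(t,L \right)} = t L^{2} + 0 = t L^{2}$)
$\frac{1}{-98727 + T{\left(K,99 \right)}} = \frac{1}{-98727 + 244 \cdot 99^{2}} = \frac{1}{-98727 + 244 \cdot 9801} = \frac{1}{-98727 + 2391444} = \frac{1}{2292717}$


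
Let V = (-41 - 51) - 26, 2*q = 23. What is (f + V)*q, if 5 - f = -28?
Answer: -1955/2 ≈ -977.50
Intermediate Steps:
q = 23/2 (q = (1/2)*23 = 23/2 ≈ 11.500)
f = 33 (f = 5 - 1*(-28) = 5 + 28 = 33)
V = -118 (V = -92 - 26 = -118)
(f + V)*q = (33 - 118)*(23/2) = -85*23/2 = -1955/2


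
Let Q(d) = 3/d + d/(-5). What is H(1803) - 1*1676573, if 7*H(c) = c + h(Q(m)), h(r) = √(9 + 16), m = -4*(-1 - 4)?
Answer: -11734203/7 ≈ -1.6763e+6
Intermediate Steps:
m = 20 (m = -4*(-5) = 20)
Q(d) = 3/d - d/5 (Q(d) = 3/d + d*(-⅕) = 3/d - d/5)
h(r) = 5 (h(r) = √25 = 5)
H(c) = 5/7 + c/7 (H(c) = (c + 5)/7 = (5 + c)/7 = 5/7 + c/7)
H(1803) - 1*1676573 = (5/7 + (⅐)*1803) - 1*1676573 = (5/7 + 1803/7) - 1676573 = 1808/7 - 1676573 = -11734203/7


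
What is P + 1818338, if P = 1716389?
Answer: 3534727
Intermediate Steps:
P + 1818338 = 1716389 + 1818338 = 3534727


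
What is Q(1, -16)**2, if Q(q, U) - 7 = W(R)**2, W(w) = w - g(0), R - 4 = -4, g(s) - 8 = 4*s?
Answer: 5041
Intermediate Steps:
g(s) = 8 + 4*s
R = 0 (R = 4 - 4 = 0)
W(w) = -8 + w (W(w) = w - (8 + 4*0) = w - (8 + 0) = w - 1*8 = w - 8 = -8 + w)
Q(q, U) = 71 (Q(q, U) = 7 + (-8 + 0)**2 = 7 + (-8)**2 = 7 + 64 = 71)
Q(1, -16)**2 = 71**2 = 5041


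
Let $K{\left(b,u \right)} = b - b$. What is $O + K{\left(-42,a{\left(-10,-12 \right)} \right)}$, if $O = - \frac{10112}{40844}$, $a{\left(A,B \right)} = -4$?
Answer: $- \frac{2528}{10211} \approx -0.24758$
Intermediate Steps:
$K{\left(b,u \right)} = 0$
$O = - \frac{2528}{10211}$ ($O = \left(-10112\right) \frac{1}{40844} = - \frac{2528}{10211} \approx -0.24758$)
$O + K{\left(-42,a{\left(-10,-12 \right)} \right)} = - \frac{2528}{10211} + 0 = - \frac{2528}{10211}$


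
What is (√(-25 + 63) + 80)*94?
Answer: 7520 + 94*√38 ≈ 8099.5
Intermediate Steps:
(√(-25 + 63) + 80)*94 = (√38 + 80)*94 = (80 + √38)*94 = 7520 + 94*√38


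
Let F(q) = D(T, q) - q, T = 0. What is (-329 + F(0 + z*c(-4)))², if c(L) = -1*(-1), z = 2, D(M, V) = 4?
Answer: 106929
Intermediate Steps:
c(L) = 1
F(q) = 4 - q
(-329 + F(0 + z*c(-4)))² = (-329 + (4 - (0 + 2*1)))² = (-329 + (4 - (0 + 2)))² = (-329 + (4 - 1*2))² = (-329 + (4 - 2))² = (-329 + 2)² = (-327)² = 106929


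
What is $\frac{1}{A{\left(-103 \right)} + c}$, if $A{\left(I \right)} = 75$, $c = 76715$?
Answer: $\frac{1}{76790} \approx 1.3023 \cdot 10^{-5}$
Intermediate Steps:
$\frac{1}{A{\left(-103 \right)} + c} = \frac{1}{75 + 76715} = \frac{1}{76790}$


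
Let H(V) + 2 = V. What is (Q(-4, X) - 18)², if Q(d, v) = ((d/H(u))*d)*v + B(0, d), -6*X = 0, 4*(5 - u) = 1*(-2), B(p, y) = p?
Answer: 324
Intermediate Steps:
u = 11/2 (u = 5 - (-2)/4 = 5 - ¼*(-2) = 5 + ½ = 11/2 ≈ 5.5000)
H(V) = -2 + V
X = 0 (X = -⅙*0 = 0)
Q(d, v) = 2*v*d²/7 (Q(d, v) = ((d/(-2 + 11/2))*d)*v + 0 = ((d/(7/2))*d)*v + 0 = ((d*(2/7))*d)*v + 0 = ((2*d/7)*d)*v + 0 = (2*d²/7)*v + 0 = 2*v*d²/7 + 0 = 2*v*d²/7)
(Q(-4, X) - 18)² = ((2/7)*0*(-4)² - 18)² = ((2/7)*0*16 - 18)² = (0 - 18)² = (-18)² = 324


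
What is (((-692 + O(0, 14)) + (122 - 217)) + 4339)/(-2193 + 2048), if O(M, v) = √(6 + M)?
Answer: -3552/145 - √6/145 ≈ -24.513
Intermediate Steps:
(((-692 + O(0, 14)) + (122 - 217)) + 4339)/(-2193 + 2048) = (((-692 + √(6 + 0)) + (122 - 217)) + 4339)/(-2193 + 2048) = (((-692 + √6) - 95) + 4339)/(-145) = ((-787 + √6) + 4339)*(-1/145) = (3552 + √6)*(-1/145) = -3552/145 - √6/145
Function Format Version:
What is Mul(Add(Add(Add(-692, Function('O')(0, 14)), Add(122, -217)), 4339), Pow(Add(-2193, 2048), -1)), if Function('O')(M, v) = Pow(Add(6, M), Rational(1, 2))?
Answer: Add(Rational(-3552, 145), Mul(Rational(-1, 145), Pow(6, Rational(1, 2)))) ≈ -24.513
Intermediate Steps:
Mul(Add(Add(Add(-692, Function('O')(0, 14)), Add(122, -217)), 4339), Pow(Add(-2193, 2048), -1)) = Mul(Add(Add(Add(-692, Pow(Add(6, 0), Rational(1, 2))), Add(122, -217)), 4339), Pow(Add(-2193, 2048), -1)) = Mul(Add(Add(Add(-692, Pow(6, Rational(1, 2))), -95), 4339), Pow(-145, -1)) = Mul(Add(Add(-787, Pow(6, Rational(1, 2))), 4339), Rational(-1, 145)) = Mul(Add(3552, Pow(6, Rational(1, 2))), Rational(-1, 145)) = Add(Rational(-3552, 145), Mul(Rational(-1, 145), Pow(6, Rational(1, 2))))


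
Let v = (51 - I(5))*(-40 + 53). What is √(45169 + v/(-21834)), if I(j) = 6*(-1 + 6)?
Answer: √2392568926698/7278 ≈ 212.53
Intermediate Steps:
I(j) = 30 (I(j) = 6*5 = 30)
v = 273 (v = (51 - 1*30)*(-40 + 53) = (51 - 30)*13 = 21*13 = 273)
√(45169 + v/(-21834)) = √(45169 + 273/(-21834)) = √(45169 + 273*(-1/21834)) = √(45169 - 91/7278) = √(328739891/7278) = √2392568926698/7278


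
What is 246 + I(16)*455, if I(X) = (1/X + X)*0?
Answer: 246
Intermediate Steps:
I(X) = 0 (I(X) = (X + 1/X)*0 = 0)
246 + I(16)*455 = 246 + 0*455 = 246 + 0 = 246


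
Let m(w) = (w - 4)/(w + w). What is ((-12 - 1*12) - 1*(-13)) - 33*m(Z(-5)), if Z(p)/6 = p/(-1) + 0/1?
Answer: -253/10 ≈ -25.300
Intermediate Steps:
Z(p) = -6*p (Z(p) = 6*(p/(-1) + 0/1) = 6*(p*(-1) + 0*1) = 6*(-p + 0) = 6*(-p) = -6*p)
m(w) = (-4 + w)/(2*w) (m(w) = (-4 + w)/((2*w)) = (-4 + w)*(1/(2*w)) = (-4 + w)/(2*w))
((-12 - 1*12) - 1*(-13)) - 33*m(Z(-5)) = ((-12 - 1*12) - 1*(-13)) - 33*(-4 - 6*(-5))/(2*((-6*(-5)))) = ((-12 - 12) + 13) - 33*(-4 + 30)/(2*30) = (-24 + 13) - 33*26/(2*30) = -11 - 33*13/30 = -11 - 143/10 = -253/10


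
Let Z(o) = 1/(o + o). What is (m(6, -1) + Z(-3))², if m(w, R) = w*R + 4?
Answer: 169/36 ≈ 4.6944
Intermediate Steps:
m(w, R) = 4 + R*w (m(w, R) = R*w + 4 = 4 + R*w)
Z(o) = 1/(2*o)
(m(6, -1) + Z(-3))² = ((4 - 1*6) + (½)/(-3))² = ((4 - 6) + (½)*(-⅓))² = (-2 - ⅙)² = (-13/6)² = 169/36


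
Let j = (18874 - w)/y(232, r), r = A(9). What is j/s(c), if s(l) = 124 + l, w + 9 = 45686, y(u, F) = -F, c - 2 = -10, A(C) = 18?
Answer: 26803/2088 ≈ 12.837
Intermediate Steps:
r = 18
c = -8 (c = 2 - 10 = -8)
w = 45677 (w = -9 + 45686 = 45677)
j = 26803/18 (j = (18874 - 1*45677)/((-1*18)) = (18874 - 45677)/(-18) = -26803*(-1/18) = 26803/18 ≈ 1489.1)
j/s(c) = 26803/(18*(124 - 8)) = (26803/18)/116 = (26803/18)*(1/116) = 26803/2088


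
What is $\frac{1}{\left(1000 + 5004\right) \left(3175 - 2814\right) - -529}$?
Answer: $\frac{1}{2167973} \approx 4.6126 \cdot 10^{-7}$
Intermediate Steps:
$\frac{1}{\left(1000 + 5004\right) \left(3175 - 2814\right) - -529} = \frac{1}{6004 \cdot 361 + 529} = \frac{1}{2167444 + 529} = \frac{1}{2167973}$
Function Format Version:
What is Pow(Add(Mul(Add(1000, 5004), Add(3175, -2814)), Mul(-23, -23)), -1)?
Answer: Rational(1, 2167973) ≈ 4.6126e-7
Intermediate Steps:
Pow(Add(Mul(Add(1000, 5004), Add(3175, -2814)), Mul(-23, -23)), -1) = Pow(Add(Mul(6004, 361), 529), -1) = Pow(Add(2167444, 529), -1) = Pow(2167973, -1) = Rational(1, 2167973)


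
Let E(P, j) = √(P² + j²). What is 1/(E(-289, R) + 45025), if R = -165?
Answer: 45025/2027139879 - √110746/2027139879 ≈ 2.2047e-5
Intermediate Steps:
1/(E(-289, R) + 45025) = 1/(√((-289)² + (-165)²) + 45025) = 1/(√(83521 + 27225) + 45025) = 1/(√110746 + 45025) = 1/(45025 + √110746)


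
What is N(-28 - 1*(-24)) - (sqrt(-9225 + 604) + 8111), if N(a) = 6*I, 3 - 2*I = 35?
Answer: -8207 - I*sqrt(8621) ≈ -8207.0 - 92.849*I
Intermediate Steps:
I = -16 (I = 3/2 - 1/2*35 = 3/2 - 35/2 = -16)
N(a) = -96 (N(a) = 6*(-16) = -96)
N(-28 - 1*(-24)) - (sqrt(-9225 + 604) + 8111) = -96 - (sqrt(-9225 + 604) + 8111) = -96 - (sqrt(-8621) + 8111) = -96 - (I*sqrt(8621) + 8111) = -96 - (8111 + I*sqrt(8621)) = -96 + (-8111 - I*sqrt(8621)) = -8207 - I*sqrt(8621)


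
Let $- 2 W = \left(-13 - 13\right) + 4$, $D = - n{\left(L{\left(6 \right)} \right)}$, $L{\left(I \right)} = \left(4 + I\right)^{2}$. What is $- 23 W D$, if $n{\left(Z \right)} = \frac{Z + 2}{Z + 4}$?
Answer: $\frac{12903}{52} \approx 248.13$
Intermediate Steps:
$n{\left(Z \right)} = \frac{2 + Z}{4 + Z}$
$D = - \frac{51}{52}$ ($D = - \frac{2 + \left(4 + 6\right)^{2}}{4 + \left(4 + 6\right)^{2}} = - \frac{2 + 10^{2}}{4 + 10^{2}} = - \frac{2 + 100}{4 + 100} = - \frac{102}{104} = \left(-1\right) \frac{51}{52} = - \frac{51}{52} \approx -0.98077$)
$W = 11$ ($W = - \frac{\left(-13 - 13\right) + 4}{2} = - \frac{-26 + 4}{2} = \left(- \frac{1}{2}\right) \left(-22\right) = 11$)
$- 23 W D = \left(-23\right) 11 \left(- \frac{51}{52}\right) = \left(-253\right) \left(- \frac{51}{52}\right) = \frac{12903}{52}$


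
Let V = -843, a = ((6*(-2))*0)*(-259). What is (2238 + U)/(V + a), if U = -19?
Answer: -2219/843 ≈ -2.6323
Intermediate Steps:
a = 0 (a = -12*0*(-259) = 0*(-259) = 0)
(2238 + U)/(V + a) = (2238 - 19)/(-843 + 0) = 2219/(-843) = 2219*(-1/843) = -2219/843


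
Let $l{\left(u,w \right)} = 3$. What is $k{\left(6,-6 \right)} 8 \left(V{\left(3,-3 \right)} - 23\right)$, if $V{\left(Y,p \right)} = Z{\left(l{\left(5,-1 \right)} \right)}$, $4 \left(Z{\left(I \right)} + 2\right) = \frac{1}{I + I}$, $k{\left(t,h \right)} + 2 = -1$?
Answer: $599$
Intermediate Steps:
$k{\left(t,h \right)} = -3$ ($k{\left(t,h \right)} = -2 - 1 = -3$)
$Z{\left(I \right)} = -2 + \frac{1}{8 I}$ ($Z{\left(I \right)} = -2 + \frac{1}{4 \left(I + I\right)} = -2 + \frac{1}{4 \cdot 2 I} = -2 + \frac{\frac{1}{2} \frac{1}{I}}{4} = -2 + \frac{1}{8 I}$)
$V{\left(Y,p \right)} = - \frac{47}{24}$ ($V{\left(Y,p \right)} = -2 + \frac{1}{8 \cdot 3} = -2 + \frac{1}{8} \cdot \frac{1}{3} = -2 + \frac{1}{24} = - \frac{47}{24}$)
$k{\left(6,-6 \right)} 8 \left(V{\left(3,-3 \right)} - 23\right) = \left(-3\right) 8 \left(- \frac{47}{24} - 23\right) = \left(-24\right) \left(- \frac{599}{24}\right) = 599$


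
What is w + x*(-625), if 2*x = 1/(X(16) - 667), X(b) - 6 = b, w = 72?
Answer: 18701/258 ≈ 72.484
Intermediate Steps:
X(b) = 6 + b
x = -1/1290 (x = 1/(2*((6 + 16) - 667)) = 1/(2*(22 - 667)) = (1/2)/(-645) = (1/2)*(-1/645) = -1/1290 ≈ -0.00077519)
w + x*(-625) = 72 - 1/1290*(-625) = 72 + 125/258 = 18701/258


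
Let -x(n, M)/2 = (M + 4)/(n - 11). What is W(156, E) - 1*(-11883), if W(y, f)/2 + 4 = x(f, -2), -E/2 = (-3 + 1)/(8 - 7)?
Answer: 83133/7 ≈ 11876.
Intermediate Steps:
x(n, M) = -2*(4 + M)/(-11 + n) (x(n, M) = -2*(M + 4)/(n - 11) = -2*(4 + M)/(-11 + n))
E = 4 (E = -2*(-3 + 1)/(8 - 7) = -2*(-2)/1 = -2*(-2) = 4)
W(y, f) = -8 - 8/(-11 + f) (W(y, f) = -8 + 2*(2*(-4 - 1*(-2))/(-11 + f)) = -8 + 2*(2*(-4 + 2)/(-11 + f)) = -8 + 2*(2*(-2)/(-11 + f)) = -8 + 2*(-4/(-11 + f)) = -8 - 8/(-11 + f))
W(156, E) - 1*(-11883) = 8*(10 - 1*4)/(-11 + 4) - 1*(-11883) = 8*(10 - 4)/(-7) + 11883 = 8*(-1/7)*6 + 11883 = -48/7 + 11883 = 83133/7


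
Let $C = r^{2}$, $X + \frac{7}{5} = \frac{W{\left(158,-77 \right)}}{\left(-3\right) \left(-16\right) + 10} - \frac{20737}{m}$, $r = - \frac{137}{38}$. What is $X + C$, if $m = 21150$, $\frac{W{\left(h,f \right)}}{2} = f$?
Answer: $\frac{3526004489}{442838700} \approx 7.9623$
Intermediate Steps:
$r = - \frac{137}{38}$ ($r = \left(-137\right) \frac{1}{38} = - \frac{137}{38} \approx -3.6053$)
$W{\left(h,f \right)} = 2 f$
$X = - \frac{3088613}{613350}$ ($X = - \frac{7}{5} + \left(\frac{2 \left(-77\right)}{\left(-3\right) \left(-16\right) + 10} - \frac{20737}{21150}\right) = - \frac{7}{5} - \left(\frac{20737}{21150} + \frac{154}{48 + 10}\right) = - \frac{7}{5} - \left(\frac{20737}{21150} + \frac{154}{58}\right) = - \frac{7}{5} - \frac{2229923}{613350} = - \frac{3088613}{613350} \approx -5.0356$)
$C = \frac{18769}{1444}$ ($C = \left(- \frac{137}{38}\right)^{2} = \frac{18769}{1444} \approx 12.998$)
$X + C = - \frac{3088613}{613350} + \frac{18769}{1444} = \frac{3526004489}{442838700}$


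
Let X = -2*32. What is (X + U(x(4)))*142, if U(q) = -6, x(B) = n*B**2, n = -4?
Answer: -9940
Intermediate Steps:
x(B) = -4*B**2
X = -64
(X + U(x(4)))*142 = (-64 - 6)*142 = -70*142 = -9940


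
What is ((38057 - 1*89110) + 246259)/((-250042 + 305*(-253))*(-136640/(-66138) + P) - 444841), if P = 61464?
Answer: -2151755738/221700879978527 ≈ -9.7057e-6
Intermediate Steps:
((38057 - 1*89110) + 246259)/((-250042 + 305*(-253))*(-136640/(-66138) + P) - 444841) = ((38057 - 1*89110) + 246259)/((-250042 + 305*(-253))*(-136640/(-66138) + 61464) - 444841) = ((38057 - 89110) + 246259)/((-250042 - 77165)*(-136640*(-1/66138) + 61464) - 444841) = (-51053 + 246259)/(-327207*(68320/33069 + 61464) - 444841) = 195206/(-327207*2032621336/33069 - 444841) = 195206/(-221695976496184/11023 - 444841) = 195206/(-221700879978527/11023) = 195206*(-11023/221700879978527) = -2151755738/221700879978527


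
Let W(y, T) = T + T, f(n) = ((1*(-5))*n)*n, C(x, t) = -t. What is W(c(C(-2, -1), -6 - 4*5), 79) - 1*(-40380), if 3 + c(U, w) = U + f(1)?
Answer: 40538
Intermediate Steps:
f(n) = -5*n**2 (f(n) = (-5*n)*n = -5*n**2)
c(U, w) = -8 + U (c(U, w) = -3 + (U - 5*1**2) = -3 + (U - 5*1) = -3 + (U - 5) = -3 + (-5 + U) = -8 + U)
W(y, T) = 2*T
W(c(C(-2, -1), -6 - 4*5), 79) - 1*(-40380) = 2*79 - 1*(-40380) = 158 + 40380 = 40538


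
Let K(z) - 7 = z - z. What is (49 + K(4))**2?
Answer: 3136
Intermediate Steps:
K(z) = 7 (K(z) = 7 + (z - z) = 7 + 0 = 7)
(49 + K(4))**2 = (49 + 7)**2 = 56**2 = 3136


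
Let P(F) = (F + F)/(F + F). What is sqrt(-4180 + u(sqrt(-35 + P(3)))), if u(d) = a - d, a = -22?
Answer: sqrt(-4202 - I*sqrt(34)) ≈ 0.045 - 64.823*I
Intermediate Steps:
P(F) = 1 (P(F) = (2*F)/((2*F)) = (2*F)*(1/(2*F)) = 1)
u(d) = -22 - d
sqrt(-4180 + u(sqrt(-35 + P(3)))) = sqrt(-4180 + (-22 - sqrt(-35 + 1))) = sqrt(-4180 + (-22 - sqrt(-34))) = sqrt(-4180 + (-22 - I*sqrt(34))) = sqrt(-4202 - I*sqrt(34))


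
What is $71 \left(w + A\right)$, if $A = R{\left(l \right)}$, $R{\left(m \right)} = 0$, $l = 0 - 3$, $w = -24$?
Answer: $-1704$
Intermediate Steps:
$l = -3$ ($l = 0 - 3 = -3$)
$A = 0$
$71 \left(w + A\right) = 71 \left(-24 + 0\right) = 71 \left(-24\right) = -1704$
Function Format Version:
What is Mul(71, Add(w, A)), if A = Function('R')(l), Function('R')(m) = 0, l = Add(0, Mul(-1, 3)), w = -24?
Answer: -1704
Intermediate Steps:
l = -3 (l = Add(0, -3) = -3)
A = 0
Mul(71, Add(w, A)) = Mul(71, Add(-24, 0)) = Mul(71, -24) = -1704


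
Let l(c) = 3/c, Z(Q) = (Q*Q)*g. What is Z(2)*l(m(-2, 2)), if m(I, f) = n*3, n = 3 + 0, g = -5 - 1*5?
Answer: -40/3 ≈ -13.333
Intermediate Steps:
g = -10 (g = -5 - 5 = -10)
n = 3
Z(Q) = -10*Q² (Z(Q) = (Q*Q)*(-10) = Q²*(-10) = -10*Q²)
m(I, f) = 9 (m(I, f) = 3*3 = 9)
Z(2)*l(m(-2, 2)) = (-10*2²)*(3/9) = (-10*4)*(3*(⅑)) = -40*⅓ = -40/3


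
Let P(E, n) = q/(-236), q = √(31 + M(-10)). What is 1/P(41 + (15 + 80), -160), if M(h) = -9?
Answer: -118*√22/11 ≈ -50.315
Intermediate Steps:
q = √22 (q = √(31 - 9) = √22 ≈ 4.6904)
P(E, n) = -√22/236 (P(E, n) = √22/(-236) = √22*(-1/236) = -√22/236)
1/P(41 + (15 + 80), -160) = 1/(-√22/236) = -118*√22/11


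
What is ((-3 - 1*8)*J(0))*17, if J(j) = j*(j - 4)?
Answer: 0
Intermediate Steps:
J(j) = j*(-4 + j)
((-3 - 1*8)*J(0))*17 = ((-3 - 1*8)*(0*(-4 + 0)))*17 = ((-3 - 8)*(0*(-4)))*17 = -11*0*17 = 0*17 = 0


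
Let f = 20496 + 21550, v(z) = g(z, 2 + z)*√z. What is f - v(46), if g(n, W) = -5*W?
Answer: 42046 + 240*√46 ≈ 43674.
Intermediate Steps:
v(z) = √z*(-10 - 5*z) (v(z) = (-5*(2 + z))*√z = (-10 - 5*z)*√z = √z*(-10 - 5*z))
f = 42046
f - v(46) = 42046 - 5*√46*(-2 - 1*46) = 42046 - 5*√46*(-2 - 46) = 42046 - 5*√46*(-48) = 42046 - (-240)*√46 = 42046 + 240*√46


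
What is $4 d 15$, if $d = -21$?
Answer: $-1260$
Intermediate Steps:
$4 d 15 = 4 \left(-21\right) 15 = \left(-84\right) 15 = -1260$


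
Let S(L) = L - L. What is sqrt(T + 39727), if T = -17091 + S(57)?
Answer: 2*sqrt(5659) ≈ 150.45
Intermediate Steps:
S(L) = 0
T = -17091 (T = -17091 + 0 = -17091)
sqrt(T + 39727) = sqrt(-17091 + 39727) = sqrt(22636) = 2*sqrt(5659)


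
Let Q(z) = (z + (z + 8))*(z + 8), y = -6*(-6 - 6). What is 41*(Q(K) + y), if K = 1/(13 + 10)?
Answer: 2972418/529 ≈ 5618.9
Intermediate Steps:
K = 1/23 ≈ 0.043478
y = 72 (y = -6*(-12) = 72)
Q(z) = (8 + z)*(8 + 2*z) (Q(z) = (z + (8 + z))*(8 + z) = (8 + 2*z)*(8 + z) = (8 + z)*(8 + 2*z))
41*(Q(K) + y) = 41*((64 + 2*(1/23)**2 + 24*(1/23)) + 72) = 41*((64 + 2*(1/529) + 24/23) + 72) = 41*((64 + 2/529 + 24/23) + 72) = 41*(34410/529 + 72) = 41*(72498/529) = 2972418/529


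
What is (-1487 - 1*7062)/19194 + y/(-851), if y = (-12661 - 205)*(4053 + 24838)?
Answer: 7134625290365/16334094 ≈ 4.3679e+5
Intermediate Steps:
y = -371711606 (y = -12866*28891 = -371711606)
(-1487 - 1*7062)/19194 + y/(-851) = (-1487 - 1*7062)/19194 - 371711606/(-851) = (-1487 - 7062)*(1/19194) - 371711606*(-1/851) = -8549*1/19194 + 371711606/851 = -8549/19194 + 371711606/851 = 7134625290365/16334094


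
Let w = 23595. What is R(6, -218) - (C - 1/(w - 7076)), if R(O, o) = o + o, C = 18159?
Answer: -307170804/16519 ≈ -18595.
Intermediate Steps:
R(O, o) = 2*o
R(6, -218) - (C - 1/(w - 7076)) = 2*(-218) - (18159 - 1/(23595 - 7076)) = -436 - (18159 - 1/16519) = -436 - 1*299968520/16519 = -436 - 299968520/16519 = -307170804/16519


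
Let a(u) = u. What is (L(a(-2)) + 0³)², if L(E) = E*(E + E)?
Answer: 64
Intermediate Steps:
L(E) = 2*E² (L(E) = E*(2*E) = 2*E²)
(L(a(-2)) + 0³)² = (2*(-2)² + 0³)² = (2*4 + 0)² = (8 + 0)² = 8² = 64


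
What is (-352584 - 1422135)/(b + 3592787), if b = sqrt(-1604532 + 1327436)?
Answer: -6376187351853/12908118704465 + 3549438*I*sqrt(69274)/12908118704465 ≈ -0.49397 + 7.2374e-5*I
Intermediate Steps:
b = 2*I*sqrt(69274) (b = sqrt(-277096) = 2*I*sqrt(69274) ≈ 526.4*I)
(-352584 - 1422135)/(b + 3592787) = (-352584 - 1422135)/(2*I*sqrt(69274) + 3592787) = -1774719/(3592787 + 2*I*sqrt(69274))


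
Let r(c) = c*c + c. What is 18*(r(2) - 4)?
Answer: 36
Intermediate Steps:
r(c) = c + c² (r(c) = c² + c = c + c²)
18*(r(2) - 4) = 18*(2*(1 + 2) - 4) = 18*(2*3 - 4) = 18*(6 - 4) = 18*2 = 36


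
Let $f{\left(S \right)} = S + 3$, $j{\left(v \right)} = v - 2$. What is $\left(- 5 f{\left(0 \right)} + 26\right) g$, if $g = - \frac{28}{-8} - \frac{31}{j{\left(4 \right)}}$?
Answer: $-132$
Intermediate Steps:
$j{\left(v \right)} = -2 + v$ ($j{\left(v \right)} = v - 2 = -2 + v$)
$f{\left(S \right)} = 3 + S$
$g = -12$ ($g = - \frac{28}{-8} - \frac{31}{-2 + 4} = \left(-28\right) \left(- \frac{1}{8}\right) - \frac{31}{2} = \frac{7}{2} - \frac{31}{2} = -12$)
$\left(- 5 f{\left(0 \right)} + 26\right) g = \left(- 5 \left(3 + 0\right) + 26\right) \left(-12\right) = \left(\left(-5\right) 3 + 26\right) \left(-12\right) = \left(-15 + 26\right) \left(-12\right) = 11 \left(-12\right) = -132$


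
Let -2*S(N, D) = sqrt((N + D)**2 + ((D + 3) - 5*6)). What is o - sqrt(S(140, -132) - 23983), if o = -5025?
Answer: -5025 - sqrt(-95932 - 2*I*sqrt(95))/2 ≈ -5025.0 + 154.86*I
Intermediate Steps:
S(N, D) = -sqrt(-27 + D + (D + N)**2)/2 (S(N, D) = -sqrt((N + D)**2 + ((D + 3) - 5*6))/2 = -sqrt((D + N)**2 + ((3 + D) - 30))/2 = -sqrt((D + N)**2 + (-27 + D))/2 = -sqrt(-27 + D + (D + N)**2)/2)
o - sqrt(S(140, -132) - 23983) = -5025 - sqrt(-sqrt(-27 - 132 + (-132 + 140)**2)/2 - 23983) = -5025 - sqrt(-sqrt(-27 - 132 + 8**2)/2 - 23983) = -5025 - sqrt(-sqrt(-27 - 132 + 64)/2 - 23983) = -5025 - sqrt(-I*sqrt(95)/2 - 23983) = -5025 - sqrt(-23983 - I*sqrt(95)/2)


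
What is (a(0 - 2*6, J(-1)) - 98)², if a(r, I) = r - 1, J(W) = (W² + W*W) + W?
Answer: 12321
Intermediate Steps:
J(W) = W + 2*W² (J(W) = (W² + W²) + W = 2*W² + W = W + 2*W²)
a(r, I) = -1 + r
(a(0 - 2*6, J(-1)) - 98)² = ((-1 + (0 - 2*6)) - 98)² = ((-1 + (0 - 12)) - 98)² = ((-1 - 12) - 98)² = (-13 - 98)² = (-111)² = 12321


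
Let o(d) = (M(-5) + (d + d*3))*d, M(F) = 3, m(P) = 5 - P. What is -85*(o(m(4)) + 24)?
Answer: -2635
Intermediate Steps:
o(d) = d*(3 + 4*d) (o(d) = (3 + (d + d*3))*d = (3 + (d + 3*d))*d = (3 + 4*d)*d = d*(3 + 4*d))
-85*(o(m(4)) + 24) = -85*((5 - 1*4)*(3 + 4*(5 - 1*4)) + 24) = -85*((5 - 4)*(3 + 4*(5 - 4)) + 24) = -85*(1*(3 + 4*1) + 24) = -85*(1*(3 + 4) + 24) = -85*(1*7 + 24) = -85*(7 + 24) = -85*31 = -2635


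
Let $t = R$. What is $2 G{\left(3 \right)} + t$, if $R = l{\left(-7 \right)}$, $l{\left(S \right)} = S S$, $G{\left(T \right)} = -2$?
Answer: $45$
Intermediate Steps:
$l{\left(S \right)} = S^{2}$
$R = 49$ ($R = \left(-7\right)^{2} = 49$)
$t = 49$
$2 G{\left(3 \right)} + t = 2 \left(-2\right) + 49 = -4 + 49 = 45$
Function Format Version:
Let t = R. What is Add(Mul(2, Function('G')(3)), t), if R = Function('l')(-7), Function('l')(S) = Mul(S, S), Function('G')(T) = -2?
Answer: 45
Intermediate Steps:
Function('l')(S) = Pow(S, 2)
R = 49 (R = Pow(-7, 2) = 49)
t = 49
Add(Mul(2, Function('G')(3)), t) = Add(Mul(2, -2), 49) = Add(-4, 49) = 45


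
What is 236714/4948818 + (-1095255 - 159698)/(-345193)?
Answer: 3146123005678/854148665937 ≈ 3.6833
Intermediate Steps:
236714/4948818 + (-1095255 - 159698)/(-345193) = 236714*(1/4948818) - 1254953*(-1/345193) = 118357/2474409 + 1254953/345193 = 3146123005678/854148665937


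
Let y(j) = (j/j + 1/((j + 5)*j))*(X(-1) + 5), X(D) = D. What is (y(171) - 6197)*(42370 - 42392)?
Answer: 46596131/342 ≈ 1.3625e+5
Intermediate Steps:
y(j) = 4 + 4/(j*(5 + j)) (y(j) = (j/j + 1/((j + 5)*j))*(-1 + 5) = (1 + 1/((5 + j)*j))*4 = (1 + 1/(j*(5 + j)))*4 = 4 + 4/(j*(5 + j)))
(y(171) - 6197)*(42370 - 42392) = (4*(1 + 171**2 + 5*171)/(171*(5 + 171)) - 6197)*(42370 - 42392) = (4*(1/171)*(1 + 29241 + 855)/176 - 6197)*(-22) = (4*(1/171)*(1/176)*30097 - 6197)*(-22) = (30097/7524 - 6197)*(-22) = -46596131/7524*(-22) = 46596131/342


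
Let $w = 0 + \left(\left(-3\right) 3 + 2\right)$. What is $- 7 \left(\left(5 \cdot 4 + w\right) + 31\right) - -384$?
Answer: $76$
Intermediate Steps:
$w = -7$ ($w = 0 + \left(-9 + 2\right) = 0 - 7 = -7$)
$- 7 \left(\left(5 \cdot 4 + w\right) + 31\right) - -384 = - 7 \left(\left(5 \cdot 4 - 7\right) + 31\right) - -384 = - 7 \left(\left(20 - 7\right) + 31\right) + 384 = - 7 \left(13 + 31\right) + 384 = \left(-7\right) 44 + 384 = -308 + 384 = 76$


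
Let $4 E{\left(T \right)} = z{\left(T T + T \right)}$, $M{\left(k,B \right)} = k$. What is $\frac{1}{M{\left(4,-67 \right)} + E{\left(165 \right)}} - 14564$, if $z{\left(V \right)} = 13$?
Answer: $- \frac{422352}{29} \approx -14564.0$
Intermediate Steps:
$E{\left(T \right)} = \frac{13}{4}$ ($E{\left(T \right)} = \frac{1}{4} \cdot 13 = \frac{13}{4}$)
$\frac{1}{M{\left(4,-67 \right)} + E{\left(165 \right)}} - 14564 = \frac{1}{4 + \frac{13}{4}} - 14564 = \frac{1}{\frac{29}{4}} - 14564 = \frac{4}{29} - 14564 = - \frac{422352}{29}$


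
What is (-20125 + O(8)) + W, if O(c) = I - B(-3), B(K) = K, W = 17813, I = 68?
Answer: -2241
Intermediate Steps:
O(c) = 71 (O(c) = 68 - 1*(-3) = 68 + 3 = 71)
(-20125 + O(8)) + W = (-20125 + 71) + 17813 = -20054 + 17813 = -2241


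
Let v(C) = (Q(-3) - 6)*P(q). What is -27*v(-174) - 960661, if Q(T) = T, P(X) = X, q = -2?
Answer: -961147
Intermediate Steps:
v(C) = 18 (v(C) = (-3 - 6)*(-2) = -9*(-2) = 18)
-27*v(-174) - 960661 = -27*18 - 960661 = -486 - 960661 = -961147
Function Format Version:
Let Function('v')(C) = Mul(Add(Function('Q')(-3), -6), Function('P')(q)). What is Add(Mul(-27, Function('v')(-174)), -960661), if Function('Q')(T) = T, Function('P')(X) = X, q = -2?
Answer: -961147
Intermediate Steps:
Function('v')(C) = 18 (Function('v')(C) = Mul(Add(-3, -6), -2) = Mul(-9, -2) = 18)
Add(Mul(-27, Function('v')(-174)), -960661) = Add(Mul(-27, 18), -960661) = Add(-486, -960661) = -961147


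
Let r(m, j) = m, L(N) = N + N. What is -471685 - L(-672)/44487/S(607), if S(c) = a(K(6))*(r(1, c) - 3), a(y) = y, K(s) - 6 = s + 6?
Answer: -62951551897/133461 ≈ -4.7169e+5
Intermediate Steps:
L(N) = 2*N
K(s) = 12 + s (K(s) = 6 + (s + 6) = 6 + (6 + s) = 12 + s)
S(c) = -36 (S(c) = (12 + 6)*(1 - 3) = 18*(-2) = -36)
-471685 - L(-672)/44487/S(607) = -471685 - (2*(-672))/44487/(-36) = -471685 - (-1344*1/44487)*(-1)/36 = -471685 - (-448)*(-1)/(14829*36) = -471685 - 1*112/133461 = -471685 - 112/133461 = -62951551897/133461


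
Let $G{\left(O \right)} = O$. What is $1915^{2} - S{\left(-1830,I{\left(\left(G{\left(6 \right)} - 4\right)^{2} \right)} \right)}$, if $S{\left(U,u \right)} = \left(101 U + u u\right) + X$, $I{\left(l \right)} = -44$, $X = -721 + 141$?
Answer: $3850699$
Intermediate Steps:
$X = -580$
$S{\left(U,u \right)} = -580 + u^{2} + 101 U$ ($S{\left(U,u \right)} = \left(101 U + u u\right) - 580 = \left(101 U + u^{2}\right) - 580 = \left(u^{2} + 101 U\right) - 580 = -580 + u^{2} + 101 U$)
$1915^{2} - S{\left(-1830,I{\left(\left(G{\left(6 \right)} - 4\right)^{2} \right)} \right)} = 1915^{2} - \left(-580 + \left(-44\right)^{2} + 101 \left(-1830\right)\right) = 3667225 - \left(-580 + 1936 - 184830\right) = 3667225 - -183474 = 3667225 + 183474 = 3850699$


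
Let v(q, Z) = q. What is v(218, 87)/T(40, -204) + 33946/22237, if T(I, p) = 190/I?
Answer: 20035638/422503 ≈ 47.421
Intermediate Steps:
v(218, 87)/T(40, -204) + 33946/22237 = 218/((190/40)) + 33946/22237 = 218/((190*(1/40))) + 33946*(1/22237) = 218/(19/4) + 33946/22237 = 218*(4/19) + 33946/22237 = 872/19 + 33946/22237 = 20035638/422503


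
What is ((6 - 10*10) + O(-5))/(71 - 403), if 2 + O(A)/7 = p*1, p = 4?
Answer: 20/83 ≈ 0.24096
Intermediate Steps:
O(A) = 14 (O(A) = -14 + 7*(4*1) = -14 + 7*4 = -14 + 28 = 14)
((6 - 10*10) + O(-5))/(71 - 403) = ((6 - 10*10) + 14)/(71 - 403) = ((6 - 100) + 14)/(-332) = -(-94 + 14)/332 = -1/332*(-80) = 20/83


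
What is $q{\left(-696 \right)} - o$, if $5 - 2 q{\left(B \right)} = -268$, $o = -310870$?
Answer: $\frac{622013}{2} \approx 3.1101 \cdot 10^{5}$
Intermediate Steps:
$q{\left(B \right)} = \frac{273}{2}$ ($q{\left(B \right)} = \frac{5}{2} - -134 = \frac{5}{2} + 134 = \frac{273}{2}$)
$q{\left(-696 \right)} - o = \frac{273}{2} - -310870 = \frac{273}{2} + 310870 = \frac{622013}{2}$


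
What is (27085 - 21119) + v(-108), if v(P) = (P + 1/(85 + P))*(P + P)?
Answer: 673978/23 ≈ 29303.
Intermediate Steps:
v(P) = 2*P*(P + 1/(85 + P)) (v(P) = (P + 1/(85 + P))*(2*P) = 2*P*(P + 1/(85 + P)))
(27085 - 21119) + v(-108) = (27085 - 21119) + 2*(-108)*(1 + (-108)² + 85*(-108))/(85 - 108) = 5966 + 2*(-108)*(1 + 11664 - 9180)/(-23) = 5966 + 2*(-108)*(-1/23)*2485 = 5966 + 536760/23 = 673978/23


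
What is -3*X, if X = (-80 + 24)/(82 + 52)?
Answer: 84/67 ≈ 1.2537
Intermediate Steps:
X = -28/67 (X = -56/134 = -56*1/134 = -28/67 ≈ -0.41791)
-3*X = -3*(-28/67) = 84/67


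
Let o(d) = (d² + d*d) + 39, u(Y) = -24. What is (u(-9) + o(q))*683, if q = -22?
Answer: 671389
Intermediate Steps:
o(d) = 39 + 2*d² (o(d) = (d² + d²) + 39 = 2*d² + 39 = 39 + 2*d²)
(u(-9) + o(q))*683 = (-24 + (39 + 2*(-22)²))*683 = (-24 + (39 + 2*484))*683 = (-24 + (39 + 968))*683 = (-24 + 1007)*683 = 983*683 = 671389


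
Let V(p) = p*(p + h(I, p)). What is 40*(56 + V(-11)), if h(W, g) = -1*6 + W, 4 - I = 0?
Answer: 7960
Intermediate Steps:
I = 4 (I = 4 - 1*0 = 4 + 0 = 4)
h(W, g) = -6 + W
V(p) = p*(-2 + p) (V(p) = p*(p + (-6 + 4)) = p*(p - 2) = p*(-2 + p))
40*(56 + V(-11)) = 40*(56 - 11*(-2 - 11)) = 40*(56 - 11*(-13)) = 40*(56 + 143) = 40*199 = 7960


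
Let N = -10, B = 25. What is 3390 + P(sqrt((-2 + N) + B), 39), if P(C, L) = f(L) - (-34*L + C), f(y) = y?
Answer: 4755 - sqrt(13) ≈ 4751.4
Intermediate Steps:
P(C, L) = -C + 35*L (P(C, L) = L - (-34*L + C) = L - (C - 34*L) = L + (-C + 34*L) = -C + 35*L)
3390 + P(sqrt((-2 + N) + B), 39) = 3390 + (-sqrt((-2 - 10) + 25) + 35*39) = 3390 + (-sqrt(-12 + 25) + 1365) = 3390 + (-sqrt(13) + 1365) = 3390 + (1365 - sqrt(13)) = 4755 - sqrt(13)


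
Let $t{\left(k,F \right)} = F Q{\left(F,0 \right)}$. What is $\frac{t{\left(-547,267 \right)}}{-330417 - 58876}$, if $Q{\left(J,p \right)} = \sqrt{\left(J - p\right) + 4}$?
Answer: $- \frac{267 \sqrt{271}}{389293} \approx -0.011291$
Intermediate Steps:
$Q{\left(J,p \right)} = \sqrt{4 + J - p}$
$t{\left(k,F \right)} = F \sqrt{4 + F}$ ($t{\left(k,F \right)} = F \sqrt{4 + F - 0} = F \sqrt{4 + F + 0} = F \sqrt{4 + F}$)
$\frac{t{\left(-547,267 \right)}}{-330417 - 58876} = \frac{267 \sqrt{4 + 267}}{-330417 - 58876} = \frac{267 \sqrt{271}}{-389293} = 267 \sqrt{271} \left(- \frac{1}{389293}\right) = - \frac{267 \sqrt{271}}{389293}$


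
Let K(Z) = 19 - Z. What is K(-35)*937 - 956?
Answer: 49642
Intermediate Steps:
K(-35)*937 - 956 = (19 - 1*(-35))*937 - 956 = (19 + 35)*937 - 956 = 54*937 - 956 = 50598 - 956 = 49642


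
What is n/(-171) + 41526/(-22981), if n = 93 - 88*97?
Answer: 186927637/3929751 ≈ 47.567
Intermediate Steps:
n = -8443 (n = 93 - 8536 = -8443)
n/(-171) + 41526/(-22981) = -8443/(-171) + 41526/(-22981) = -8443*(-1/171) + 41526*(-1/22981) = 8443/171 - 41526/22981 = 186927637/3929751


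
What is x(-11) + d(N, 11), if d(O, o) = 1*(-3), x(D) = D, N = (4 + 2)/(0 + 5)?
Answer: -14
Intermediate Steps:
N = 6/5 ≈ 1.2000
d(O, o) = -3
x(-11) + d(N, 11) = -11 - 3 = -14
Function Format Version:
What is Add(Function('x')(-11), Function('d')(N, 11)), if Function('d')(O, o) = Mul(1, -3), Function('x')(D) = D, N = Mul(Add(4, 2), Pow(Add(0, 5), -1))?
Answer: -14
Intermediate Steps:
N = Rational(6, 5) (N = Mul(6, Pow(5, -1)) = Mul(6, Rational(1, 5)) = Rational(6, 5) ≈ 1.2000)
Function('d')(O, o) = -3
Add(Function('x')(-11), Function('d')(N, 11)) = Add(-11, -3) = -14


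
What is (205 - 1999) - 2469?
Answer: -4263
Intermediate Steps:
(205 - 1999) - 2469 = -1794 - 2469 = -4263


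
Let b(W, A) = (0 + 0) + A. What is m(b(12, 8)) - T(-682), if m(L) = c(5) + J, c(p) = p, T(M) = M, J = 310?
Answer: 997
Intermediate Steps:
b(W, A) = A (b(W, A) = 0 + A = A)
m(L) = 315 (m(L) = 5 + 310 = 315)
m(b(12, 8)) - T(-682) = 315 - 1*(-682) = 315 + 682 = 997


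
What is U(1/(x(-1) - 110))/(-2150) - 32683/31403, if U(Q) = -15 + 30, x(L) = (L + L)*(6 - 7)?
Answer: -14147899/13503290 ≈ -1.0477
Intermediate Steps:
x(L) = -2*L (x(L) = (2*L)*(-1) = -2*L)
U(Q) = 15
U(1/(x(-1) - 110))/(-2150) - 32683/31403 = 15/(-2150) - 32683/31403 = 15*(-1/2150) - 32683*1/31403 = -3/430 - 32683/31403 = -14147899/13503290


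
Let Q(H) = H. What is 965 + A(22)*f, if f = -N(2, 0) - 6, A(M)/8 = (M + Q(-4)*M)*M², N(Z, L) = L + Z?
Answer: 2045381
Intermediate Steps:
A(M) = -24*M³ (A(M) = 8*((M - 4*M)*M²) = 8*((-3*M)*M²) = 8*(-3*M³) = -24*M³)
f = -8 (f = -(0 + 2) - 6 = -1*2 - 6 = -2 - 6 = -8)
965 + A(22)*f = 965 - 24*22³*(-8) = 965 - 24*10648*(-8) = 965 - 255552*(-8) = 965 + 2044416 = 2045381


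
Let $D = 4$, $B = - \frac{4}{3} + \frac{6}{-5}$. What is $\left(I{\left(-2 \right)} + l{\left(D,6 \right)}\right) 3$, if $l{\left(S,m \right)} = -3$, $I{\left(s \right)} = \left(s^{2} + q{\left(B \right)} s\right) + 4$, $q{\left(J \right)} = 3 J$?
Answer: $\frac{303}{5} \approx 60.6$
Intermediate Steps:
$B = - \frac{38}{15}$ ($B = \left(-4\right) \frac{1}{3} + 6 \left(- \frac{1}{5}\right) = - \frac{4}{3} - \frac{6}{5} = - \frac{38}{15} \approx -2.5333$)
$I{\left(s \right)} = 4 + s^{2} - \frac{38 s}{5}$ ($I{\left(s \right)} = \left(s^{2} + 3 \left(- \frac{38}{15}\right) s\right) + 4 = \left(s^{2} - \frac{38 s}{5}\right) + 4 = 4 + s^{2} - \frac{38 s}{5}$)
$\left(I{\left(-2 \right)} + l{\left(D,6 \right)}\right) 3 = \left(\left(4 + \left(-2\right)^{2} - - \frac{76}{5}\right) - 3\right) 3 = \left(\left(4 + 4 + \frac{76}{5}\right) - 3\right) 3 = \left(\frac{116}{5} - 3\right) 3 = \frac{101}{5} \cdot 3 = \frac{303}{5}$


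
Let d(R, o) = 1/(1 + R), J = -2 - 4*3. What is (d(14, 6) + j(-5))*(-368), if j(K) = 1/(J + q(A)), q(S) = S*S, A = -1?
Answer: 736/195 ≈ 3.7744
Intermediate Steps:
q(S) = S**2
J = -14 (J = -2 - 12 = -14)
j(K) = -1/13 (j(K) = 1/(-14 + (-1)**2) = 1/(-14 + 1) = 1/(-13) = -1/13)
(d(14, 6) + j(-5))*(-368) = (1/(1 + 14) - 1/13)*(-368) = (1/15 - 1/13)*(-368) = -2/195*(-368) = 736/195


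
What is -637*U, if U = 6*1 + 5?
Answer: -7007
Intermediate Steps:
U = 11 (U = 6 + 5 = 11)
-637*U = -637*11 = -7007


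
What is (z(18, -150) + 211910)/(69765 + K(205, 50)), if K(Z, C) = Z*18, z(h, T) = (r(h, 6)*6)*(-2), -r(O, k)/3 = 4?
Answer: 212054/73455 ≈ 2.8869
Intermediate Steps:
r(O, k) = -12 (r(O, k) = -3*4 = -12)
z(h, T) = 144 (z(h, T) = -12*6*(-2) = -72*(-2) = 144)
K(Z, C) = 18*Z
(z(18, -150) + 211910)/(69765 + K(205, 50)) = (144 + 211910)/(69765 + 18*205) = 212054/(69765 + 3690) = 212054/73455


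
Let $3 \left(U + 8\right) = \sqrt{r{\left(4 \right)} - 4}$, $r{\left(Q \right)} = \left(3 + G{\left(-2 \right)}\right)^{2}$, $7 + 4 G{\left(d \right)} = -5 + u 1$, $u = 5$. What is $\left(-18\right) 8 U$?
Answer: $1152 - 12 i \sqrt{39} \approx 1152.0 - 74.94 i$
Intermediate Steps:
$G{\left(d \right)} = - \frac{7}{4}$ ($G{\left(d \right)} = - \frac{7}{4} + \frac{-5 + 5 \cdot 1}{4} = - \frac{7}{4} + \frac{-5 + 5}{4} = - \frac{7}{4} + \frac{1}{4} \cdot 0 = - \frac{7}{4} + 0 = - \frac{7}{4}$)
$r{\left(Q \right)} = \frac{25}{16}$ ($r{\left(Q \right)} = \left(3 - \frac{7}{4}\right)^{2} = \left(\frac{5}{4}\right)^{2} = \frac{25}{16}$)
$U = -8 + \frac{i \sqrt{39}}{12}$ ($U = -8 + \frac{\sqrt{\frac{25}{16} - 4}}{3} = -8 + \frac{\sqrt{- \frac{39}{16}}}{3} = -8 + \frac{\frac{1}{4} i \sqrt{39}}{3} = -8 + \frac{i \sqrt{39}}{12} \approx -8.0 + 0.52042 i$)
$\left(-18\right) 8 U = \left(-18\right) 8 \left(-8 + \frac{i \sqrt{39}}{12}\right) = - 144 \left(-8 + \frac{i \sqrt{39}}{12}\right) = 1152 - 12 i \sqrt{39}$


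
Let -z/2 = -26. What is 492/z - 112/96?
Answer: 647/78 ≈ 8.2949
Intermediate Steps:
z = 52 (z = -2*(-26) = 52)
492/z - 112/96 = 492/52 - 112/96 = 492*(1/52) - 112*1/96 = 123/13 - 7/6 = 647/78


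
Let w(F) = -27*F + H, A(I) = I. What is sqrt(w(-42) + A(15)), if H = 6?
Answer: sqrt(1155) ≈ 33.985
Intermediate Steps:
w(F) = 6 - 27*F (w(F) = -27*F + 6 = 6 - 27*F)
sqrt(w(-42) + A(15)) = sqrt((6 - 27*(-42)) + 15) = sqrt((6 + 1134) + 15) = sqrt(1140 + 15) = sqrt(1155)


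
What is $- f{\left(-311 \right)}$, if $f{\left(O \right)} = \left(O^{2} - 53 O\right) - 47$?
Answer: $-113157$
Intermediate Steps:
$f{\left(O \right)} = -47 + O^{2} - 53 O$
$- f{\left(-311 \right)} = - (-47 + \left(-311\right)^{2} - -16483) = - (-47 + 96721 + 16483) = \left(-1\right) 113157 = -113157$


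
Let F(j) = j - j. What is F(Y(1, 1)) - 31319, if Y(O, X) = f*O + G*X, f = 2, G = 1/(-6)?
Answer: -31319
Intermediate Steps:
G = -⅙ ≈ -0.16667
Y(O, X) = 2*O - X/6
F(j) = 0
F(Y(1, 1)) - 31319 = 0 - 31319 = -31319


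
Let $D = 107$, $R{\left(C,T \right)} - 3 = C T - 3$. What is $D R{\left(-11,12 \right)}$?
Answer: $-14124$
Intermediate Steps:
$R{\left(C,T \right)} = C T$ ($R{\left(C,T \right)} = 3 + \left(C T - 3\right) = 3 + \left(-3 + C T\right) = C T$)
$D R{\left(-11,12 \right)} = 107 \left(\left(-11\right) 12\right) = 107 \left(-132\right) = -14124$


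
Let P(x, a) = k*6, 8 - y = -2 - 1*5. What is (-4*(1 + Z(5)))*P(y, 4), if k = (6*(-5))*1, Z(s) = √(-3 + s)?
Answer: 720 + 720*√2 ≈ 1738.2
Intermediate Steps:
k = -30 (k = -30*1 = -30)
y = 15 (y = 8 - (-2 - 1*5) = 8 - (-2 - 5) = 8 - 1*(-7) = 8 + 7 = 15)
P(x, a) = -180 (P(x, a) = -30*6 = -180)
(-4*(1 + Z(5)))*P(y, 4) = -4*(1 + √(-3 + 5))*(-180) = -4*(1 + √2)*(-180) = (-4 - 4*√2)*(-180) = 720 + 720*√2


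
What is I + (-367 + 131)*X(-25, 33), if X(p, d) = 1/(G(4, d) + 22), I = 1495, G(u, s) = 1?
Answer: 34149/23 ≈ 1484.7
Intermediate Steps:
X(p, d) = 1/23 (X(p, d) = 1/(1 + 22) = 1/23)
I + (-367 + 131)*X(-25, 33) = 1495 + (-367 + 131)*(1/23) = 1495 - 236*1/23 = 1495 - 236/23 = 34149/23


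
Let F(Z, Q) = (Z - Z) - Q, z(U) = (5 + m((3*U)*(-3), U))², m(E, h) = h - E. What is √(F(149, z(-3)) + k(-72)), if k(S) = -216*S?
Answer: √14927 ≈ 122.18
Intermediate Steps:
z(U) = (5 + 10*U)² (z(U) = (5 + (U - 3*U*(-3)))² = (5 + (U - (-9)*U))² = (5 + (U + 9*U))² = (5 + 10*U)²)
F(Z, Q) = -Q (F(Z, Q) = 0 - Q = -Q)
√(F(149, z(-3)) + k(-72)) = √(-25*(1 + 2*(-3))² - 216*(-72)) = √(-25*(1 - 6)² + 15552) = √(-25*(-5)² + 15552) = √(-25*25 + 15552) = √(-1*625 + 15552) = √(-625 + 15552) = √14927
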